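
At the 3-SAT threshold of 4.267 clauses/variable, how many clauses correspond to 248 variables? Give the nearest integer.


The 3-SAT phase transition occurs at approximately 4.267 clauses per variable.
m = 4.267 * 248 = 1058.216.
Rounded to nearest integer: 1058.

1058


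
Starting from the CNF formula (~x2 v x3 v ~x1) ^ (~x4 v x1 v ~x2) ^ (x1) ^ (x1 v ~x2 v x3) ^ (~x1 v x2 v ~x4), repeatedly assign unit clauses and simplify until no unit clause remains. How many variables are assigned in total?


Unit propagation repeatedly assigns the literal in any unit clause, then simplifies.
Assignments in order: x1 = T.
No further unit clauses remain.
Total variables assigned = 1.

1


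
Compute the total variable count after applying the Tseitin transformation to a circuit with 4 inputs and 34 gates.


The Tseitin transformation introduces one auxiliary variable per gate.
Total variables = inputs + gates = 4 + 34 = 38.

38


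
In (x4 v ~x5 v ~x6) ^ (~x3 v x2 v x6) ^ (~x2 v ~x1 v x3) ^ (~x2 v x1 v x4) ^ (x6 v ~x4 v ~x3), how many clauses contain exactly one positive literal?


A definite clause has exactly one positive literal.
Clause 1: 1 positive -> definite
Clause 2: 2 positive -> not definite
Clause 3: 1 positive -> definite
Clause 4: 2 positive -> not definite
Clause 5: 1 positive -> definite
Definite clause count = 3.

3


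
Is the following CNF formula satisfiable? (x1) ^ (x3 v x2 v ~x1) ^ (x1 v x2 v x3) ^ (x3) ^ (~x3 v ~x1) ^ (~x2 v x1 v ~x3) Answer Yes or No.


Check all 8 possible truth assignments.
Number of satisfying assignments found: 0.
The formula is unsatisfiable.

No


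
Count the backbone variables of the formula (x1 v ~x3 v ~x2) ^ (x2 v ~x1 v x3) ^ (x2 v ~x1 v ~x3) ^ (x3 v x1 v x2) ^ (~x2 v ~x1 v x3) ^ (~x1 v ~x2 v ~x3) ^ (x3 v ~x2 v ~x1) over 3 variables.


Find all satisfying assignments: 2 model(s).
Check which variables have the same value in every model.
Fixed variables: x1=F.
Backbone size = 1.

1


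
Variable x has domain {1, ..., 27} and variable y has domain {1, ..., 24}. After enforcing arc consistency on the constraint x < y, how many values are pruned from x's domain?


For the constraint x < y, x needs a supporting value in y's domain.
x can be at most 23 (one less than y's maximum).
Valid x values from domain: 23 out of 27.
Pruned = 27 - 23 = 4.

4


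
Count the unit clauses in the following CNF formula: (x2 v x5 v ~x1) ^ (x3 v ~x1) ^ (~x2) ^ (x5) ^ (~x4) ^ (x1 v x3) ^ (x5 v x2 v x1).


A unit clause contains exactly one literal.
Unit clauses found: (~x2), (x5), (~x4).
Count = 3.

3


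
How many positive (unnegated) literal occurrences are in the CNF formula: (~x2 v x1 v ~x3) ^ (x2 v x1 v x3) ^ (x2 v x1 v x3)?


Scan each clause for unnegated literals.
Clause 1: 1 positive; Clause 2: 3 positive; Clause 3: 3 positive.
Total positive literal occurrences = 7.

7


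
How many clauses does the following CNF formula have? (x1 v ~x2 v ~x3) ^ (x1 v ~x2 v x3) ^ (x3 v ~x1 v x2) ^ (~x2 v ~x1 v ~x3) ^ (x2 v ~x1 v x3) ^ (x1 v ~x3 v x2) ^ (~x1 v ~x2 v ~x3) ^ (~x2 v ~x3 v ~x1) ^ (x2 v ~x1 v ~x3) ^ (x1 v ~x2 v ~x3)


Each group enclosed in parentheses joined by ^ is one clause.
Counting the conjuncts: 10 clauses.

10


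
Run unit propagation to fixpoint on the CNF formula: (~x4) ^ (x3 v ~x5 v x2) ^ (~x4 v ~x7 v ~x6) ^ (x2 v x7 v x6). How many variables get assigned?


Unit propagation repeatedly assigns the literal in any unit clause, then simplifies.
Assignments in order: x4 = F.
No further unit clauses remain.
Total variables assigned = 1.

1


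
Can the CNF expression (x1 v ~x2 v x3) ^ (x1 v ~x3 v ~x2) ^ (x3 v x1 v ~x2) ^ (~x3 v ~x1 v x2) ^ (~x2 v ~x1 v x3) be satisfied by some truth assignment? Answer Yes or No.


Check all 8 possible truth assignments.
Number of satisfying assignments found: 4.
The formula is satisfiable.

Yes


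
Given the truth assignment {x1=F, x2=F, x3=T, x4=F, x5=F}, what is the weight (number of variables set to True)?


The weight is the number of variables assigned True.
True variables: x3.
Weight = 1.

1


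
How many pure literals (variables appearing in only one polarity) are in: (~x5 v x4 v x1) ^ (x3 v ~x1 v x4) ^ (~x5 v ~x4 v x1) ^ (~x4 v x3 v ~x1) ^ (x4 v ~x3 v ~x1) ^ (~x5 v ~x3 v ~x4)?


A pure literal appears in only one polarity across all clauses.
Pure literals: x5 (negative only).
Count = 1.

1


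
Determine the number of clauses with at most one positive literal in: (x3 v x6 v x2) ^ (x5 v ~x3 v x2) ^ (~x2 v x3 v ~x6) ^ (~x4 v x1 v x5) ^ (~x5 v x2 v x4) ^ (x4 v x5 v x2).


A Horn clause has at most one positive literal.
Clause 1: 3 positive lit(s) -> not Horn
Clause 2: 2 positive lit(s) -> not Horn
Clause 3: 1 positive lit(s) -> Horn
Clause 4: 2 positive lit(s) -> not Horn
Clause 5: 2 positive lit(s) -> not Horn
Clause 6: 3 positive lit(s) -> not Horn
Total Horn clauses = 1.

1


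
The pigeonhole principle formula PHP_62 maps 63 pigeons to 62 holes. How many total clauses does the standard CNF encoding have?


The PHP encoding has two parts:
1) At-least-one-hole clauses: 63 (one per pigeon, each with 62 literals).
2) At-most-one-pigeon-per-hole clauses: 62 holes * C(63,2) = 62 * 1953 = 121086.
Total clauses = 63 + 121086 = 121149.

121149


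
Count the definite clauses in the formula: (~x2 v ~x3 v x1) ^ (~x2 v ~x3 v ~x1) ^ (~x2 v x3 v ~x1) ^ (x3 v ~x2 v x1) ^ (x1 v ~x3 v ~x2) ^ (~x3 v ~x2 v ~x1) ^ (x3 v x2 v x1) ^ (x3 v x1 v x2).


A definite clause has exactly one positive literal.
Clause 1: 1 positive -> definite
Clause 2: 0 positive -> not definite
Clause 3: 1 positive -> definite
Clause 4: 2 positive -> not definite
Clause 5: 1 positive -> definite
Clause 6: 0 positive -> not definite
Clause 7: 3 positive -> not definite
Clause 8: 3 positive -> not definite
Definite clause count = 3.

3


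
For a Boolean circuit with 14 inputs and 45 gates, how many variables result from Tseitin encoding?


The Tseitin transformation introduces one auxiliary variable per gate.
Total variables = inputs + gates = 14 + 45 = 59.

59


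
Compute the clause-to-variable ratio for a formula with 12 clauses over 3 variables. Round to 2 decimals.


Clause-to-variable ratio = clauses / variables.
12 / 3 = 4.0.

4.0


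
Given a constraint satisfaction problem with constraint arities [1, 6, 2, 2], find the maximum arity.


The arities are: 1, 6, 2, 2.
Scan for the maximum value.
Maximum arity = 6.

6


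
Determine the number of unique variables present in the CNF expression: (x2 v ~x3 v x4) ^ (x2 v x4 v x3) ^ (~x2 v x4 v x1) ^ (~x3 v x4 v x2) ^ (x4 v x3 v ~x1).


Identify each distinct variable in the formula.
Variables found: x1, x2, x3, x4.
Total distinct variables = 4.

4


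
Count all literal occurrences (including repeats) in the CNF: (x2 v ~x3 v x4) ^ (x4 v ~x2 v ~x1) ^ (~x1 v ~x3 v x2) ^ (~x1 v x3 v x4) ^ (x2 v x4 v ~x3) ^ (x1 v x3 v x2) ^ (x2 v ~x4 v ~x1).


Clause lengths: 3, 3, 3, 3, 3, 3, 3.
Sum = 3 + 3 + 3 + 3 + 3 + 3 + 3 = 21.

21


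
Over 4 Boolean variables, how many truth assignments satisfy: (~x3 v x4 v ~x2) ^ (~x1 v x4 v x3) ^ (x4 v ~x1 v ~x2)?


Enumerate all 16 truth assignments over 4 variables.
Test each against every clause.
Satisfying assignments found: 12.

12


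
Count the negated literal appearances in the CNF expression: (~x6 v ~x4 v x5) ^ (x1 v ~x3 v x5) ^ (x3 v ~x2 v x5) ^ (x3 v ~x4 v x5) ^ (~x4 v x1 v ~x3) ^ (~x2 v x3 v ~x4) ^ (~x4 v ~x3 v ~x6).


Scan each clause for negated literals.
Clause 1: 2 negative; Clause 2: 1 negative; Clause 3: 1 negative; Clause 4: 1 negative; Clause 5: 2 negative; Clause 6: 2 negative; Clause 7: 3 negative.
Total negative literal occurrences = 12.

12


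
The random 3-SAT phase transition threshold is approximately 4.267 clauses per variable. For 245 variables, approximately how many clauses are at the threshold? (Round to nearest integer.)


The 3-SAT phase transition occurs at approximately 4.267 clauses per variable.
m = 4.267 * 245 = 1045.415.
Rounded to nearest integer: 1045.

1045


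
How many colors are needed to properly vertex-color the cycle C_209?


An odd cycle cannot be 2-colored: alternating two colors around the cycle returns to the start with a conflict.
Since 209 is odd, three colors are required (and three suffice).
Chromatic number = 3.

3


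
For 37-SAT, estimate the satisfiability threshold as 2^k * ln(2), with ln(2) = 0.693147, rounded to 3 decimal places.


Using the asymptotic formula: threshold ~ 2^k * ln(2).
2^37 = 137438953472.
137438953472 * 0.693147 = 95265398282.256.

95265398282.256


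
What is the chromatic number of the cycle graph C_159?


An odd cycle cannot be 2-colored: alternating two colors around the cycle returns to the start with a conflict.
Since 159 is odd, three colors are required (and three suffice).
Chromatic number = 3.

3


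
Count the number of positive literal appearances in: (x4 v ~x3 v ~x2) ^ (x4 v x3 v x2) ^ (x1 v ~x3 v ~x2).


Scan each clause for unnegated literals.
Clause 1: 1 positive; Clause 2: 3 positive; Clause 3: 1 positive.
Total positive literal occurrences = 5.

5


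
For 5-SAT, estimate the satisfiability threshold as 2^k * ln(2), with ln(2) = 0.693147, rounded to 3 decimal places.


Using the asymptotic formula: threshold ~ 2^k * ln(2).
2^5 = 32.
32 * 0.693147 = 22.181.

22.181


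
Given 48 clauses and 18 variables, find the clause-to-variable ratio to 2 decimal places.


Clause-to-variable ratio = clauses / variables.
48 / 18 = 2.67.

2.67


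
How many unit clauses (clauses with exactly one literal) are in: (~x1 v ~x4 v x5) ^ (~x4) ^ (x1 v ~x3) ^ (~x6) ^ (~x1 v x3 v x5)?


A unit clause contains exactly one literal.
Unit clauses found: (~x4), (~x6).
Count = 2.

2


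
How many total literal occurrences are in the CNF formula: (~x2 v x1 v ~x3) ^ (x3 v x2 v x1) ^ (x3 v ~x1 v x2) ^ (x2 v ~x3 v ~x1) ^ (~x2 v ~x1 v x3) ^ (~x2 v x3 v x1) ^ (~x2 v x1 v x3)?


Clause lengths: 3, 3, 3, 3, 3, 3, 3.
Sum = 3 + 3 + 3 + 3 + 3 + 3 + 3 = 21.

21


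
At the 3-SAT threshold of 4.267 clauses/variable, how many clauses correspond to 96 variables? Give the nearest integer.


The 3-SAT phase transition occurs at approximately 4.267 clauses per variable.
m = 4.267 * 96 = 409.632.
Rounded to nearest integer: 410.

410


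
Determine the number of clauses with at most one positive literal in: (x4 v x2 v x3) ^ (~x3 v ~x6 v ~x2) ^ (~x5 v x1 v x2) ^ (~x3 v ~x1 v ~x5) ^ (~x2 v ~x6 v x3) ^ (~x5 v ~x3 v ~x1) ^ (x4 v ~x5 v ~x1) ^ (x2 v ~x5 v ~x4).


A Horn clause has at most one positive literal.
Clause 1: 3 positive lit(s) -> not Horn
Clause 2: 0 positive lit(s) -> Horn
Clause 3: 2 positive lit(s) -> not Horn
Clause 4: 0 positive lit(s) -> Horn
Clause 5: 1 positive lit(s) -> Horn
Clause 6: 0 positive lit(s) -> Horn
Clause 7: 1 positive lit(s) -> Horn
Clause 8: 1 positive lit(s) -> Horn
Total Horn clauses = 6.

6


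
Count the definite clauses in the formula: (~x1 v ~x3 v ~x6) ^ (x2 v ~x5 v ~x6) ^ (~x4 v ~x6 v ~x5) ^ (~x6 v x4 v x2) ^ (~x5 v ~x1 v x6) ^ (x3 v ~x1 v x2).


A definite clause has exactly one positive literal.
Clause 1: 0 positive -> not definite
Clause 2: 1 positive -> definite
Clause 3: 0 positive -> not definite
Clause 4: 2 positive -> not definite
Clause 5: 1 positive -> definite
Clause 6: 2 positive -> not definite
Definite clause count = 2.

2


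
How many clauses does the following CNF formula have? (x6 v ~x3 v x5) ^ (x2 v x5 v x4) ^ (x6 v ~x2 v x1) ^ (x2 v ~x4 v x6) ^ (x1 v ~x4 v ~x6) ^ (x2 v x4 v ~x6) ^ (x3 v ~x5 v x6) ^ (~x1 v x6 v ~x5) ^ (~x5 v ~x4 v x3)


Each group enclosed in parentheses joined by ^ is one clause.
Counting the conjuncts: 9 clauses.

9


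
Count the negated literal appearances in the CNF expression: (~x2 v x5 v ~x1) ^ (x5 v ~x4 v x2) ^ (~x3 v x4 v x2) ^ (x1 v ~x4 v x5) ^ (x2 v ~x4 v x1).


Scan each clause for negated literals.
Clause 1: 2 negative; Clause 2: 1 negative; Clause 3: 1 negative; Clause 4: 1 negative; Clause 5: 1 negative.
Total negative literal occurrences = 6.

6


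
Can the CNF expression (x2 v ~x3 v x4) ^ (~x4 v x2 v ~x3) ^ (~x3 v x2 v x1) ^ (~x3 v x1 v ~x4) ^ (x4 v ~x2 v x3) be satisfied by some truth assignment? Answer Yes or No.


Check all 16 possible truth assignments.
Number of satisfying assignments found: 9.
The formula is satisfiable.

Yes


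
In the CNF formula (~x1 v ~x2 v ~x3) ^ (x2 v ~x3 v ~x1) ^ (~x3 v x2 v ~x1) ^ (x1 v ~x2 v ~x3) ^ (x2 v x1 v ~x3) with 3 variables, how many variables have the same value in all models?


Find all satisfying assignments: 4 model(s).
Check which variables have the same value in every model.
Fixed variables: x3=F.
Backbone size = 1.

1


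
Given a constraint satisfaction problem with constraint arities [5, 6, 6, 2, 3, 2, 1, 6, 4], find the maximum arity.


The arities are: 5, 6, 6, 2, 3, 2, 1, 6, 4.
Scan for the maximum value.
Maximum arity = 6.

6


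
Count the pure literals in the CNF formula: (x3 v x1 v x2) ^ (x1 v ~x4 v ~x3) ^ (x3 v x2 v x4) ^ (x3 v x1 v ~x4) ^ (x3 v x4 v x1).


A pure literal appears in only one polarity across all clauses.
Pure literals: x1 (positive only), x2 (positive only).
Count = 2.

2


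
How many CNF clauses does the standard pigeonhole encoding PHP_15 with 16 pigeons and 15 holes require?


The PHP encoding has two parts:
1) At-least-one-hole clauses: 16 (one per pigeon, each with 15 literals).
2) At-most-one-pigeon-per-hole clauses: 15 holes * C(16,2) = 15 * 120 = 1800.
Total clauses = 16 + 1800 = 1816.

1816


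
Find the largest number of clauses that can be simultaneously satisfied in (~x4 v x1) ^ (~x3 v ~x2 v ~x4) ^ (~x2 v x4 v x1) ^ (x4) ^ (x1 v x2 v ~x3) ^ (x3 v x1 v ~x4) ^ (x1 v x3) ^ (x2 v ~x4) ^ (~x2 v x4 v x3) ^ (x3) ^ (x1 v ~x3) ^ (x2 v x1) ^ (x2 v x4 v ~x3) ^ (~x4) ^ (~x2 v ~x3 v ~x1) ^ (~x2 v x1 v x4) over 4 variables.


Enumerate all 16 truth assignments.
For each, count how many of the 16 clauses are satisfied.
The formula is not fully satisfiable, so the maximum is below 16.
Maximum simultaneously satisfiable clauses = 14.

14


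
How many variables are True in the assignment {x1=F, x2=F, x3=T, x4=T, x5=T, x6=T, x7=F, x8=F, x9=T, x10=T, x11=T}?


The weight is the number of variables assigned True.
True variables: x3, x4, x5, x6, x9, x10, x11.
Weight = 7.

7


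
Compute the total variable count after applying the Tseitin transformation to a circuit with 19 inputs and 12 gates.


The Tseitin transformation introduces one auxiliary variable per gate.
Total variables = inputs + gates = 19 + 12 = 31.

31


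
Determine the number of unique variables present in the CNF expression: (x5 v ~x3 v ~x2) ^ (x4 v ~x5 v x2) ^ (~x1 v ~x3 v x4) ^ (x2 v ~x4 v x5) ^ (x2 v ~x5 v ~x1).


Identify each distinct variable in the formula.
Variables found: x1, x2, x3, x4, x5.
Total distinct variables = 5.

5


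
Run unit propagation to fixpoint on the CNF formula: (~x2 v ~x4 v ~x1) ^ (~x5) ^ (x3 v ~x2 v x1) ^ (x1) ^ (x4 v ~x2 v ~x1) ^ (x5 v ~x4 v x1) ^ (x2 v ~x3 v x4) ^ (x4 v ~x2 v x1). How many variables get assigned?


Unit propagation repeatedly assigns the literal in any unit clause, then simplifies.
Assignments in order: x5 = F, x1 = T.
No further unit clauses remain.
Total variables assigned = 2.

2


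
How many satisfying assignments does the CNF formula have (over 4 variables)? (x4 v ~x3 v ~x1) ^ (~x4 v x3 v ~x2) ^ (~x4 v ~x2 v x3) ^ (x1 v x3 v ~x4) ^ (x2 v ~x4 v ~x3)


Enumerate all 16 truth assignments over 4 variables.
Test each against every clause.
Satisfying assignments found: 9.

9


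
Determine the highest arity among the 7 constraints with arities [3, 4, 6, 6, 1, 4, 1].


The arities are: 3, 4, 6, 6, 1, 4, 1.
Scan for the maximum value.
Maximum arity = 6.

6


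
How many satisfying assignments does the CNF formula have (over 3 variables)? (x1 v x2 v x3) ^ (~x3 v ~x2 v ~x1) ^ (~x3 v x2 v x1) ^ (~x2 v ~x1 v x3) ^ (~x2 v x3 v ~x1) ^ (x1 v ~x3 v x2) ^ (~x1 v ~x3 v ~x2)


Enumerate all 8 truth assignments over 3 variables.
Test each against every clause.
Satisfying assignments found: 4.

4


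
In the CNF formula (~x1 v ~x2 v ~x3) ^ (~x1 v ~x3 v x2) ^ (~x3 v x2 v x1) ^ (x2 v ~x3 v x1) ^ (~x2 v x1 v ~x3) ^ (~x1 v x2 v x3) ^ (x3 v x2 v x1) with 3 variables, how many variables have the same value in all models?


Find all satisfying assignments: 2 model(s).
Check which variables have the same value in every model.
Fixed variables: x2=T, x3=F.
Backbone size = 2.

2


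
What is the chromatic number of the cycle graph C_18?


A cycle on an even number of vertices is bipartite: alternate two colors around the cycle.
Since 18 is even, two colors suffice, and at least two are needed because the graph has edges.
Chromatic number = 2.

2


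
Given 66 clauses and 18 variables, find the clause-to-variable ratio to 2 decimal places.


Clause-to-variable ratio = clauses / variables.
66 / 18 = 3.67.

3.67


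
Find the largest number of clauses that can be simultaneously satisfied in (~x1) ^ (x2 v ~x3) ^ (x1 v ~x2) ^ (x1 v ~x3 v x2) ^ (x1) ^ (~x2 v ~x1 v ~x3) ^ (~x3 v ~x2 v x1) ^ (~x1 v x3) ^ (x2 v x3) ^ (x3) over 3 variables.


Enumerate all 8 truth assignments.
For each, count how many of the 10 clauses are satisfied.
The formula is not fully satisfiable, so the maximum is below 10.
Maximum simultaneously satisfiable clauses = 8.

8


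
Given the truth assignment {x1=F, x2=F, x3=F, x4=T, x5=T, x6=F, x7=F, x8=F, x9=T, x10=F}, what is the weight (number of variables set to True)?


The weight is the number of variables assigned True.
True variables: x4, x5, x9.
Weight = 3.

3


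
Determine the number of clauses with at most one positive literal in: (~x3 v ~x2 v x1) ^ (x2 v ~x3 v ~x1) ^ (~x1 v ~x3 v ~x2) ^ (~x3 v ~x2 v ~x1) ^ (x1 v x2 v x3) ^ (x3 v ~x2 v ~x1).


A Horn clause has at most one positive literal.
Clause 1: 1 positive lit(s) -> Horn
Clause 2: 1 positive lit(s) -> Horn
Clause 3: 0 positive lit(s) -> Horn
Clause 4: 0 positive lit(s) -> Horn
Clause 5: 3 positive lit(s) -> not Horn
Clause 6: 1 positive lit(s) -> Horn
Total Horn clauses = 5.

5


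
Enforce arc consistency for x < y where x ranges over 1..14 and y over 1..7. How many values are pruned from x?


For the constraint x < y, x needs a supporting value in y's domain.
x can be at most 6 (one less than y's maximum).
Valid x values from domain: 6 out of 14.
Pruned = 14 - 6 = 8.

8


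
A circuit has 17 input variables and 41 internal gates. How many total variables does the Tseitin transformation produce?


The Tseitin transformation introduces one auxiliary variable per gate.
Total variables = inputs + gates = 17 + 41 = 58.

58


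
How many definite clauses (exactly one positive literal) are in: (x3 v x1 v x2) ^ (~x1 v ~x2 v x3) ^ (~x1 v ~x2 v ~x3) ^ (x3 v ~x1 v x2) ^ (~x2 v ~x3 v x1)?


A definite clause has exactly one positive literal.
Clause 1: 3 positive -> not definite
Clause 2: 1 positive -> definite
Clause 3: 0 positive -> not definite
Clause 4: 2 positive -> not definite
Clause 5: 1 positive -> definite
Definite clause count = 2.

2


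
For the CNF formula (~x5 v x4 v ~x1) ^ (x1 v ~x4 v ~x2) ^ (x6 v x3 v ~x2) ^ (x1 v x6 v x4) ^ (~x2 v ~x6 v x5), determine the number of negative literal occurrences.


Scan each clause for negated literals.
Clause 1: 2 negative; Clause 2: 2 negative; Clause 3: 1 negative; Clause 4: 0 negative; Clause 5: 2 negative.
Total negative literal occurrences = 7.

7


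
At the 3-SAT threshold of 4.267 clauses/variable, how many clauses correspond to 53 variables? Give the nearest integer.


The 3-SAT phase transition occurs at approximately 4.267 clauses per variable.
m = 4.267 * 53 = 226.151.
Rounded to nearest integer: 226.

226


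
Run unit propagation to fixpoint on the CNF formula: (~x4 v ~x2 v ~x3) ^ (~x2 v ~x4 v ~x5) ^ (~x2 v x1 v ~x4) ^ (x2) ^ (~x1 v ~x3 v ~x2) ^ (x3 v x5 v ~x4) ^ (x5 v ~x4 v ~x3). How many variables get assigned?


Unit propagation repeatedly assigns the literal in any unit clause, then simplifies.
Assignments in order: x2 = T.
No further unit clauses remain.
Total variables assigned = 1.

1


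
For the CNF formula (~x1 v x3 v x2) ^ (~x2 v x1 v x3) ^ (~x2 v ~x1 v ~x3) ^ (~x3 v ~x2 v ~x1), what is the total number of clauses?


Each group enclosed in parentheses joined by ^ is one clause.
Counting the conjuncts: 4 clauses.

4


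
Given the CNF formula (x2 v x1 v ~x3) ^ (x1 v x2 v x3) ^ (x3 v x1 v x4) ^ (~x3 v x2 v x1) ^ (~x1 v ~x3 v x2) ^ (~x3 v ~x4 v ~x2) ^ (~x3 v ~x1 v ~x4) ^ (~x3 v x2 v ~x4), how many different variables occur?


Identify each distinct variable in the formula.
Variables found: x1, x2, x3, x4.
Total distinct variables = 4.

4


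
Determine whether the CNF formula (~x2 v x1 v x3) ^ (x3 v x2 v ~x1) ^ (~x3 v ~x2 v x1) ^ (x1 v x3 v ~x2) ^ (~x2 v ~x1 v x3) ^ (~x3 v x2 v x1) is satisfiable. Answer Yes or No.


Check all 8 possible truth assignments.
Number of satisfying assignments found: 3.
The formula is satisfiable.

Yes


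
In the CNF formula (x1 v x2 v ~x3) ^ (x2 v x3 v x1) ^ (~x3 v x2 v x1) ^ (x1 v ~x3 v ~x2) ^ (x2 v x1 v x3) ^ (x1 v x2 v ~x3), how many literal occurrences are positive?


Scan each clause for unnegated literals.
Clause 1: 2 positive; Clause 2: 3 positive; Clause 3: 2 positive; Clause 4: 1 positive; Clause 5: 3 positive; Clause 6: 2 positive.
Total positive literal occurrences = 13.

13


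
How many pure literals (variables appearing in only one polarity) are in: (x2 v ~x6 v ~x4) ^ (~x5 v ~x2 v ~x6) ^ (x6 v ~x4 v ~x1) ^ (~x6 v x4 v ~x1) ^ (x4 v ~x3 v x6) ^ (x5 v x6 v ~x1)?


A pure literal appears in only one polarity across all clauses.
Pure literals: x1 (negative only), x3 (negative only).
Count = 2.

2


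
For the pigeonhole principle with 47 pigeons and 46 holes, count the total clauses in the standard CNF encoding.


The PHP encoding has two parts:
1) At-least-one-hole clauses: 47 (one per pigeon, each with 46 literals).
2) At-most-one-pigeon-per-hole clauses: 46 holes * C(47,2) = 46 * 1081 = 49726.
Total clauses = 47 + 49726 = 49773.

49773


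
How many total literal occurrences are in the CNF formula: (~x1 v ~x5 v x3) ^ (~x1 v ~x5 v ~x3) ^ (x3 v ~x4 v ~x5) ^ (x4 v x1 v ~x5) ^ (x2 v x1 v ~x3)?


Clause lengths: 3, 3, 3, 3, 3.
Sum = 3 + 3 + 3 + 3 + 3 = 15.

15


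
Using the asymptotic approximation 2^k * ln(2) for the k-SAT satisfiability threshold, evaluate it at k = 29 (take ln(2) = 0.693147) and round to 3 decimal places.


Using the asymptotic formula: threshold ~ 2^k * ln(2).
2^29 = 536870912.
536870912 * 0.693147 = 372130462.04.

372130462.04


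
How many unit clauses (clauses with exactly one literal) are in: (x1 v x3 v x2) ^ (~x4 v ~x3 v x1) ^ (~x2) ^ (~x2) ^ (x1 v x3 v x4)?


A unit clause contains exactly one literal.
Unit clauses found: (~x2), (~x2).
Count = 2.

2


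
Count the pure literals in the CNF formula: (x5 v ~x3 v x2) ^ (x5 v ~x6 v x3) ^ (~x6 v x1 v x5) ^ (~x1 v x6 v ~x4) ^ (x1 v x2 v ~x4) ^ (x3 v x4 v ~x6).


A pure literal appears in only one polarity across all clauses.
Pure literals: x2 (positive only), x5 (positive only).
Count = 2.

2


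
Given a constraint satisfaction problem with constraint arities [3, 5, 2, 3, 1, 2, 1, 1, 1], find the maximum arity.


The arities are: 3, 5, 2, 3, 1, 2, 1, 1, 1.
Scan for the maximum value.
Maximum arity = 5.

5


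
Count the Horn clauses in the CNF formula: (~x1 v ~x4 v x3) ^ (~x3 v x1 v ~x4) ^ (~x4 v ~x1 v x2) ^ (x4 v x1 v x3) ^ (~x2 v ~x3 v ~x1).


A Horn clause has at most one positive literal.
Clause 1: 1 positive lit(s) -> Horn
Clause 2: 1 positive lit(s) -> Horn
Clause 3: 1 positive lit(s) -> Horn
Clause 4: 3 positive lit(s) -> not Horn
Clause 5: 0 positive lit(s) -> Horn
Total Horn clauses = 4.

4


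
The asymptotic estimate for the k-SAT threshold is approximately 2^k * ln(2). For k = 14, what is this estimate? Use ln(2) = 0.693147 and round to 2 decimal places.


Using the asymptotic formula: threshold ~ 2^k * ln(2).
2^14 = 16384.
16384 * 0.693147 = 11356.52.

11356.52


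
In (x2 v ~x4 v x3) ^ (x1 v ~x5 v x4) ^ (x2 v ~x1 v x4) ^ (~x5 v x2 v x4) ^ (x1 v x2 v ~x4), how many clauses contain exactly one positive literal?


A definite clause has exactly one positive literal.
Clause 1: 2 positive -> not definite
Clause 2: 2 positive -> not definite
Clause 3: 2 positive -> not definite
Clause 4: 2 positive -> not definite
Clause 5: 2 positive -> not definite
Definite clause count = 0.

0


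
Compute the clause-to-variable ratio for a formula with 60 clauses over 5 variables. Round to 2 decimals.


Clause-to-variable ratio = clauses / variables.
60 / 5 = 12.0.

12.0


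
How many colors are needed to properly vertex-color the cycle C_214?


A cycle on an even number of vertices is bipartite: alternate two colors around the cycle.
Since 214 is even, two colors suffice, and at least two are needed because the graph has edges.
Chromatic number = 2.

2


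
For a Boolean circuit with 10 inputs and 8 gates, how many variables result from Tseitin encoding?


The Tseitin transformation introduces one auxiliary variable per gate.
Total variables = inputs + gates = 10 + 8 = 18.

18


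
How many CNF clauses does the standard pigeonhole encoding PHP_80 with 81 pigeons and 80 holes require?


The PHP encoding has two parts:
1) At-least-one-hole clauses: 81 (one per pigeon, each with 80 literals).
2) At-most-one-pigeon-per-hole clauses: 80 holes * C(81,2) = 80 * 3240 = 259200.
Total clauses = 81 + 259200 = 259281.

259281


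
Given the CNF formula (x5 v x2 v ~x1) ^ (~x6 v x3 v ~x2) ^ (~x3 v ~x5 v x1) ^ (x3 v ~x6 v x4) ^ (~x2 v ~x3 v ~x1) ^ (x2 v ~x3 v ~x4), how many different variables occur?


Identify each distinct variable in the formula.
Variables found: x1, x2, x3, x4, x5, x6.
Total distinct variables = 6.

6


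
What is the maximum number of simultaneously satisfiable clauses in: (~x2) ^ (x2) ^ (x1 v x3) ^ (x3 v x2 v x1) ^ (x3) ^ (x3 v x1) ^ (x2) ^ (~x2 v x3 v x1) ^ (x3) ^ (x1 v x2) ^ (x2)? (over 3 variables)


Enumerate all 8 truth assignments.
For each, count how many of the 11 clauses are satisfied.
The formula is not fully satisfiable, so the maximum is below 11.
Maximum simultaneously satisfiable clauses = 10.

10


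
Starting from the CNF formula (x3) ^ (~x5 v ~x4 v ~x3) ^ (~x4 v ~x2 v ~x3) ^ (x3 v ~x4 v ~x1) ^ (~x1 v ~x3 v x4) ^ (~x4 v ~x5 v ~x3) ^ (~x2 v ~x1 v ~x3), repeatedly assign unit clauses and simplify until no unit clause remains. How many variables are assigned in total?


Unit propagation repeatedly assigns the literal in any unit clause, then simplifies.
Assignments in order: x3 = T.
No further unit clauses remain.
Total variables assigned = 1.

1


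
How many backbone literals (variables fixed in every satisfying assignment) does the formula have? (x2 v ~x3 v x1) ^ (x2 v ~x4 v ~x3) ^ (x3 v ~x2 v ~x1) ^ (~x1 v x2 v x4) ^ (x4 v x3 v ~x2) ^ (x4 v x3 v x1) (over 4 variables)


Find all satisfying assignments: 7 model(s).
Check which variables have the same value in every model.
No variable is fixed across all models.
Backbone size = 0.

0


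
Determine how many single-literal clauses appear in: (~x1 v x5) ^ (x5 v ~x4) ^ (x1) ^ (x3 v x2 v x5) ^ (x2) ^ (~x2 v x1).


A unit clause contains exactly one literal.
Unit clauses found: (x1), (x2).
Count = 2.

2


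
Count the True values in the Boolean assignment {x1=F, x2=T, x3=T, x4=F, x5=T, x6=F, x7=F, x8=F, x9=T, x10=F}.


The weight is the number of variables assigned True.
True variables: x2, x3, x5, x9.
Weight = 4.

4


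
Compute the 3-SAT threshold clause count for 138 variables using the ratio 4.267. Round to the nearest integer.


The 3-SAT phase transition occurs at approximately 4.267 clauses per variable.
m = 4.267 * 138 = 588.846.
Rounded to nearest integer: 589.

589


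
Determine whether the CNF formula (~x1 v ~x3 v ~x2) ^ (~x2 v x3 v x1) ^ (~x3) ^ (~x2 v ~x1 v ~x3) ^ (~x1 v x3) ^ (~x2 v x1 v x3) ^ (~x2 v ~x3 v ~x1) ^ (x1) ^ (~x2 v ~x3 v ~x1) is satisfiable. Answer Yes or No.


Check all 8 possible truth assignments.
Number of satisfying assignments found: 0.
The formula is unsatisfiable.

No


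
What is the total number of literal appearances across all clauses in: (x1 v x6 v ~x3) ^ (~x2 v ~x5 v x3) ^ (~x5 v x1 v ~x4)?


Clause lengths: 3, 3, 3.
Sum = 3 + 3 + 3 = 9.

9


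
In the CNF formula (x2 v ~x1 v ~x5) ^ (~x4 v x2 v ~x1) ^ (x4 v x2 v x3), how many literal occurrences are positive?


Scan each clause for unnegated literals.
Clause 1: 1 positive; Clause 2: 1 positive; Clause 3: 3 positive.
Total positive literal occurrences = 5.

5


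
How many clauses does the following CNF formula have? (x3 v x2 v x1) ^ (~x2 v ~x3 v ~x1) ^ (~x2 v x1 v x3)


Each group enclosed in parentheses joined by ^ is one clause.
Counting the conjuncts: 3 clauses.

3


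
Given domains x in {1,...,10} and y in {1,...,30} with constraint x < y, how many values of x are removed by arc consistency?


For the constraint x < y, x needs a supporting value in y's domain.
x can be at most 29 (one less than y's maximum).
Valid x values from domain: 10 out of 10.
Pruned = 10 - 10 = 0.

0


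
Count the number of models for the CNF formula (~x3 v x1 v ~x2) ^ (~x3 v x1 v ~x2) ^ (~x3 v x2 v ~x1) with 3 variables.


Enumerate all 8 truth assignments over 3 variables.
Test each against every clause.
Satisfying assignments found: 6.

6


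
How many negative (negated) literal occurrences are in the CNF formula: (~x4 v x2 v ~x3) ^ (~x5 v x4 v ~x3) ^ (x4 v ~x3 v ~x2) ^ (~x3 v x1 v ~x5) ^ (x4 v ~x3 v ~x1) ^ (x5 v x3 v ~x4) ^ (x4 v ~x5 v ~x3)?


Scan each clause for negated literals.
Clause 1: 2 negative; Clause 2: 2 negative; Clause 3: 2 negative; Clause 4: 2 negative; Clause 5: 2 negative; Clause 6: 1 negative; Clause 7: 2 negative.
Total negative literal occurrences = 13.

13


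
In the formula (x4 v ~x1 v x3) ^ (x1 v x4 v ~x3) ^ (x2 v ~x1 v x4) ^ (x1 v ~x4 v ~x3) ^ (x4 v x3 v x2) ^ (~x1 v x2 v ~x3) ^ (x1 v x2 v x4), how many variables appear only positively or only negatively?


A pure literal appears in only one polarity across all clauses.
Pure literals: x2 (positive only).
Count = 1.

1


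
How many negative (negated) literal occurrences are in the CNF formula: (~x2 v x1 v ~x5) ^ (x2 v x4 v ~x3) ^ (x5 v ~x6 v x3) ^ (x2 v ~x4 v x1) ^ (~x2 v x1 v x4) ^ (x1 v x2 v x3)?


Scan each clause for negated literals.
Clause 1: 2 negative; Clause 2: 1 negative; Clause 3: 1 negative; Clause 4: 1 negative; Clause 5: 1 negative; Clause 6: 0 negative.
Total negative literal occurrences = 6.

6


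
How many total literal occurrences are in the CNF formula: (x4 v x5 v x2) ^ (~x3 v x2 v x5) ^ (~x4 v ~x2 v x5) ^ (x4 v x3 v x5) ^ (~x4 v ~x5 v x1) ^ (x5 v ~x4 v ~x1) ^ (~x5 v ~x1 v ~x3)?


Clause lengths: 3, 3, 3, 3, 3, 3, 3.
Sum = 3 + 3 + 3 + 3 + 3 + 3 + 3 = 21.

21


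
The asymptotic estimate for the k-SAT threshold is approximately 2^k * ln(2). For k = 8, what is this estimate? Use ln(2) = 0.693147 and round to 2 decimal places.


Using the asymptotic formula: threshold ~ 2^k * ln(2).
2^8 = 256.
256 * 0.693147 = 177.45.

177.45


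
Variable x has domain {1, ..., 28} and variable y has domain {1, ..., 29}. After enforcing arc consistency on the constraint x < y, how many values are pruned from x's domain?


For the constraint x < y, x needs a supporting value in y's domain.
x can be at most 28 (one less than y's maximum).
Valid x values from domain: 28 out of 28.
Pruned = 28 - 28 = 0.

0


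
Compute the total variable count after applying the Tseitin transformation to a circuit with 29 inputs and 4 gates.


The Tseitin transformation introduces one auxiliary variable per gate.
Total variables = inputs + gates = 29 + 4 = 33.

33


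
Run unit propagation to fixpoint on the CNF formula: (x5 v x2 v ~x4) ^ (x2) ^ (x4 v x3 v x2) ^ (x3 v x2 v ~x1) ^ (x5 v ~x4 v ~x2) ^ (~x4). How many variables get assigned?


Unit propagation repeatedly assigns the literal in any unit clause, then simplifies.
Assignments in order: x2 = T, x4 = F.
No further unit clauses remain.
Total variables assigned = 2.

2


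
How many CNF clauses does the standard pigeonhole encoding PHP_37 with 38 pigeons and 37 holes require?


The PHP encoding has two parts:
1) At-least-one-hole clauses: 38 (one per pigeon, each with 37 literals).
2) At-most-one-pigeon-per-hole clauses: 37 holes * C(38,2) = 37 * 703 = 26011.
Total clauses = 38 + 26011 = 26049.

26049


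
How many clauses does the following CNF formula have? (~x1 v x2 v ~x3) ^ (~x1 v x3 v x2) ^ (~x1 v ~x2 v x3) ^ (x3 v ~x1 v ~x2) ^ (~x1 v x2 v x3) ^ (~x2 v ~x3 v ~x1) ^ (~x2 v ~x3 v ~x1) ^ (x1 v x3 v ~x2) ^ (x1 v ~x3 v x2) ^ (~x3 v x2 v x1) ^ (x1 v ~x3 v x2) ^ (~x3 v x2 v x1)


Each group enclosed in parentheses joined by ^ is one clause.
Counting the conjuncts: 12 clauses.

12


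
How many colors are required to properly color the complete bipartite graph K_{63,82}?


K_{63,82} is bipartite by definition: the two parts are independent sets, with every edge crossing between them.
Color all vertices in one part with color 1 and all vertices in the other part with color 2.
Since the graph has at least one edge, one color does not suffice.
Chromatic number = 2.

2


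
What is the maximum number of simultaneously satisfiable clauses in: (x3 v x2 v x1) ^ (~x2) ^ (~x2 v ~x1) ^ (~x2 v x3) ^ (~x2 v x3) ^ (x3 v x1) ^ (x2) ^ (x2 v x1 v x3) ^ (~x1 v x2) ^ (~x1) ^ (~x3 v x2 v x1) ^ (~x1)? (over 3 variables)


Enumerate all 8 truth assignments.
For each, count how many of the 12 clauses are satisfied.
The formula is not fully satisfiable, so the maximum is below 12.
Maximum simultaneously satisfiable clauses = 11.

11


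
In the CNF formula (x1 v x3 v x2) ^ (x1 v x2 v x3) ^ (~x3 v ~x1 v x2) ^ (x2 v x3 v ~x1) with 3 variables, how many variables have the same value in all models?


Find all satisfying assignments: 5 model(s).
Check which variables have the same value in every model.
No variable is fixed across all models.
Backbone size = 0.

0


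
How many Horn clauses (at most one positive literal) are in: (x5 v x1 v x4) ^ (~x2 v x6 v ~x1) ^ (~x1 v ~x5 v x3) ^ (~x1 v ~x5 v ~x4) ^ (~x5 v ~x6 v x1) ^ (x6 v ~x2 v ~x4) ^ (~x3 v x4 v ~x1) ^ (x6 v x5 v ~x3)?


A Horn clause has at most one positive literal.
Clause 1: 3 positive lit(s) -> not Horn
Clause 2: 1 positive lit(s) -> Horn
Clause 3: 1 positive lit(s) -> Horn
Clause 4: 0 positive lit(s) -> Horn
Clause 5: 1 positive lit(s) -> Horn
Clause 6: 1 positive lit(s) -> Horn
Clause 7: 1 positive lit(s) -> Horn
Clause 8: 2 positive lit(s) -> not Horn
Total Horn clauses = 6.

6


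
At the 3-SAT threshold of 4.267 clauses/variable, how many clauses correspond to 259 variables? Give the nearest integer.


The 3-SAT phase transition occurs at approximately 4.267 clauses per variable.
m = 4.267 * 259 = 1105.153.
Rounded to nearest integer: 1105.

1105


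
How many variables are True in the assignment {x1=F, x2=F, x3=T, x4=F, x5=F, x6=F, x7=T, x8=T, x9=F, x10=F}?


The weight is the number of variables assigned True.
True variables: x3, x7, x8.
Weight = 3.

3


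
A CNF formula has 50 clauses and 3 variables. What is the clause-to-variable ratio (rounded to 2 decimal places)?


Clause-to-variable ratio = clauses / variables.
50 / 3 = 16.67.

16.67


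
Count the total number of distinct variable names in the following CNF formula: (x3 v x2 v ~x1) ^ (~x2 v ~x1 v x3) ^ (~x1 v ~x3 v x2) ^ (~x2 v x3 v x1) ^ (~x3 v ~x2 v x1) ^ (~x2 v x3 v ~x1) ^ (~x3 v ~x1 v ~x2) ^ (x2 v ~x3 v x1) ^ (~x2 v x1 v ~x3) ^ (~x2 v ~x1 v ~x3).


Identify each distinct variable in the formula.
Variables found: x1, x2, x3.
Total distinct variables = 3.

3


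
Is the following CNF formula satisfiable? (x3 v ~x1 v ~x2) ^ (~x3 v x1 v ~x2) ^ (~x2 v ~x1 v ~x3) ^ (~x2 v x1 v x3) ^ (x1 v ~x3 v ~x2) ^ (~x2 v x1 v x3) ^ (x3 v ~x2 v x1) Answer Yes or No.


Check all 8 possible truth assignments.
Number of satisfying assignments found: 4.
The formula is satisfiable.

Yes


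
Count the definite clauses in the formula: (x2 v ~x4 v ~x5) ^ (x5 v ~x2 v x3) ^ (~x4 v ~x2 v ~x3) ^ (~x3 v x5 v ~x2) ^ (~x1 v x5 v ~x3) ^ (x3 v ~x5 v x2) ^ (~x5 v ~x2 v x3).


A definite clause has exactly one positive literal.
Clause 1: 1 positive -> definite
Clause 2: 2 positive -> not definite
Clause 3: 0 positive -> not definite
Clause 4: 1 positive -> definite
Clause 5: 1 positive -> definite
Clause 6: 2 positive -> not definite
Clause 7: 1 positive -> definite
Definite clause count = 4.

4


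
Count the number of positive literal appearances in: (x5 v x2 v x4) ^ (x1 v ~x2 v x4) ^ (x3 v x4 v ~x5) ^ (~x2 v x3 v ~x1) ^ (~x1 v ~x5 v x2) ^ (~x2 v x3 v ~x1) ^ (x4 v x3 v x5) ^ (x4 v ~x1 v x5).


Scan each clause for unnegated literals.
Clause 1: 3 positive; Clause 2: 2 positive; Clause 3: 2 positive; Clause 4: 1 positive; Clause 5: 1 positive; Clause 6: 1 positive; Clause 7: 3 positive; Clause 8: 2 positive.
Total positive literal occurrences = 15.

15


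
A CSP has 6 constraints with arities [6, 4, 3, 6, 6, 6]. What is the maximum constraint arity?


The arities are: 6, 4, 3, 6, 6, 6.
Scan for the maximum value.
Maximum arity = 6.

6


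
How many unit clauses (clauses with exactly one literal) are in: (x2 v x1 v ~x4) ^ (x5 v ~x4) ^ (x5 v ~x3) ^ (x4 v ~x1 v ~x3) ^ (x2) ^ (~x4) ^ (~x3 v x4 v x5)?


A unit clause contains exactly one literal.
Unit clauses found: (x2), (~x4).
Count = 2.

2


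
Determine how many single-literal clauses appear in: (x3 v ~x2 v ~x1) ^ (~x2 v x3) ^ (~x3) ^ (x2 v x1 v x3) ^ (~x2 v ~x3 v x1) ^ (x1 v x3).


A unit clause contains exactly one literal.
Unit clauses found: (~x3).
Count = 1.

1


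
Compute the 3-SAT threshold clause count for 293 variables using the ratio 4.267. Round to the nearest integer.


The 3-SAT phase transition occurs at approximately 4.267 clauses per variable.
m = 4.267 * 293 = 1250.231.
Rounded to nearest integer: 1250.

1250


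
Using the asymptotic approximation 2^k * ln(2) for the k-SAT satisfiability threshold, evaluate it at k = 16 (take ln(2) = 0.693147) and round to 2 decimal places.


Using the asymptotic formula: threshold ~ 2^k * ln(2).
2^16 = 65536.
65536 * 0.693147 = 45426.08.

45426.08


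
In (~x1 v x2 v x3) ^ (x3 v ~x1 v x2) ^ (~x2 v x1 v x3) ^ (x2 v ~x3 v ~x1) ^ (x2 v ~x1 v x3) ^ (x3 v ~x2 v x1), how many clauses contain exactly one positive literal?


A definite clause has exactly one positive literal.
Clause 1: 2 positive -> not definite
Clause 2: 2 positive -> not definite
Clause 3: 2 positive -> not definite
Clause 4: 1 positive -> definite
Clause 5: 2 positive -> not definite
Clause 6: 2 positive -> not definite
Definite clause count = 1.

1


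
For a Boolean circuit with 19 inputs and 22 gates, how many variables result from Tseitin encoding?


The Tseitin transformation introduces one auxiliary variable per gate.
Total variables = inputs + gates = 19 + 22 = 41.

41


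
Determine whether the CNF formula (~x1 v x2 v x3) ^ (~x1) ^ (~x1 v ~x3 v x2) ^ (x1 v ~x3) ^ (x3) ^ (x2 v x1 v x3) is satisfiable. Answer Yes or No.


Check all 8 possible truth assignments.
Number of satisfying assignments found: 0.
The formula is unsatisfiable.

No


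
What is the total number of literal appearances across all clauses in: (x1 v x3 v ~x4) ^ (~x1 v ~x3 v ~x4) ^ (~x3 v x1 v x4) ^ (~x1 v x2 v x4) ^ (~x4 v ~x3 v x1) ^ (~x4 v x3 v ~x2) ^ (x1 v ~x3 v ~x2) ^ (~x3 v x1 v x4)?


Clause lengths: 3, 3, 3, 3, 3, 3, 3, 3.
Sum = 3 + 3 + 3 + 3 + 3 + 3 + 3 + 3 = 24.

24


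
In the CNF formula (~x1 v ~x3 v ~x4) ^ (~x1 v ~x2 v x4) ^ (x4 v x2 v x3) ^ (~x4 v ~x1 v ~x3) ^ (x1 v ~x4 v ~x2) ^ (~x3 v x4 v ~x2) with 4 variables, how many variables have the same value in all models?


Find all satisfying assignments: 7 model(s).
Check which variables have the same value in every model.
No variable is fixed across all models.
Backbone size = 0.

0
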